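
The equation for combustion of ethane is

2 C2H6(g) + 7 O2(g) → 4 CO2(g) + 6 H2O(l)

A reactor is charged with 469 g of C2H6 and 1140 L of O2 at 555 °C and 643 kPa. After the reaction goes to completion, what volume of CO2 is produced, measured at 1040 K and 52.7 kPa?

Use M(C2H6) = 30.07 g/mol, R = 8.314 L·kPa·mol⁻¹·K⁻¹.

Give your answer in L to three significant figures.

5120 L

n(C2H6) = 469 / 30.07 = 15.60 mol
n(O2) = PV/RT = (643 × 1140) / (8.314 × 828.15) = 106.5 mol
For 15.60 mol C2H6, stoichiometry requires (7/2) × 15.60 = 54.60 mol O2; 106.5 mol is available, so C2H6 is limiting.
n(CO2) = (4/2) × 15.60 = 31.20 mol
V(CO2) = nRT/P = 31.20 × 8.314 × 1040 / 52.7 = 5119 L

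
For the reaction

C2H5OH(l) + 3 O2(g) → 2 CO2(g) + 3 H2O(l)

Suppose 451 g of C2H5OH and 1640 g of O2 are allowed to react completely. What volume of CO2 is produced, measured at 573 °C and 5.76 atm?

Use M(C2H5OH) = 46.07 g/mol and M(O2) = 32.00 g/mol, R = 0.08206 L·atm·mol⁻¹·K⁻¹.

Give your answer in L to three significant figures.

n(C2H5OH) = 451 / 46.07 = 9.789 mol
n(O2) = 1640 / 32.00 = 51.25 mol
For 9.789 mol C2H5OH, stoichiometry requires (3/1) × 9.789 = 29.37 mol O2; 51.25 mol is available, so C2H5OH is limiting.
n(CO2) = (2/1) × 9.789 = 19.58 mol
V(CO2) = nRT/P = 19.58 × 0.08206 × 846.15 / 5.76 = 236.0 L

236 L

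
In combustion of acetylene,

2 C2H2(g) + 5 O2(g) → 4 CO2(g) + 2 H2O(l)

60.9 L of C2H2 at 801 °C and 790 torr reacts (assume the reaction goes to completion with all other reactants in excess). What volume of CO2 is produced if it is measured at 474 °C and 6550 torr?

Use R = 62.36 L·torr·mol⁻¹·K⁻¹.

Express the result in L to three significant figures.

10.2 L

n(C2H2) = PV/RT = (790 × 60.9) / (62.36 × 1074.15) = 0.7182 mol
n(CO2) = (4/2) × 0.7182 = 1.436 mol
V = nRT/P = 1.436 × 62.36 × 747.15 / 6550 = 10.21 L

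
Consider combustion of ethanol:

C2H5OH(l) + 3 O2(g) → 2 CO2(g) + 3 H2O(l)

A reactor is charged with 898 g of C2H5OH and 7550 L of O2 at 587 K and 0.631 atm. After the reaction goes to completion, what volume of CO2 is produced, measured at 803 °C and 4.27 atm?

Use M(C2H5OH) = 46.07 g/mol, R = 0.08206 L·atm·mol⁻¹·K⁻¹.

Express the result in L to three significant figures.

806 L

n(C2H5OH) = 898 / 46.07 = 19.49 mol
n(O2) = PV/RT = (0.631 × 7550) / (0.08206 × 587) = 98.90 mol
For 19.49 mol C2H5OH, stoichiometry requires (3/1) × 19.49 = 58.47 mol O2; 98.90 mol is available, so C2H5OH is limiting.
n(CO2) = (2/1) × 19.49 = 38.98 mol
V(CO2) = nRT/P = 38.98 × 0.08206 × 1076.15 / 4.27 = 806.2 L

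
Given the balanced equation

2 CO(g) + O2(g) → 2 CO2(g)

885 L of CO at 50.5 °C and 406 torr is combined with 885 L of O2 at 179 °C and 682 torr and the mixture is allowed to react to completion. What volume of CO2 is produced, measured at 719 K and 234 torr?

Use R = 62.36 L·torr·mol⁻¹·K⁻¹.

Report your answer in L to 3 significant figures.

3410 L

n(CO) = PV/RT = (406 × 885) / (62.36 × 323.65) = 17.80 mol
n(O2) = PV/RT = (682 × 885) / (62.36 × 452.15) = 21.41 mol
For 17.80 mol CO, stoichiometry requires (1/2) × 17.80 = 8.900 mol O2; 21.41 mol is available, so CO is limiting.
n(CO2) = (2/2) × 17.80 = 17.80 mol
V(CO2) = nRT/P = 17.80 × 62.36 × 719 / 234 = 3411 L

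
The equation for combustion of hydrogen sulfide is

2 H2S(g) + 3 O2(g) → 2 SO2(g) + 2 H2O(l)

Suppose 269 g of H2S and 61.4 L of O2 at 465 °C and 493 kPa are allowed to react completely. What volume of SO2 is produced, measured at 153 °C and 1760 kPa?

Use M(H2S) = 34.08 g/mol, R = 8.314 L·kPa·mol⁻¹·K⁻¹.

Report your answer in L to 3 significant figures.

6.62 L

n(H2S) = 269 / 34.08 = 7.893 mol
n(O2) = PV/RT = (493 × 61.4) / (8.314 × 738.15) = 4.932 mol
For 7.893 mol H2S, stoichiometry requires (3/2) × 7.893 = 11.84 mol O2; 4.932 mol is available, so O2 is limiting.
n(SO2) = (2/3) × 4.932 = 3.288 mol
V(SO2) = nRT/P = 3.288 × 8.314 × 426.15 / 1760 = 6.619 L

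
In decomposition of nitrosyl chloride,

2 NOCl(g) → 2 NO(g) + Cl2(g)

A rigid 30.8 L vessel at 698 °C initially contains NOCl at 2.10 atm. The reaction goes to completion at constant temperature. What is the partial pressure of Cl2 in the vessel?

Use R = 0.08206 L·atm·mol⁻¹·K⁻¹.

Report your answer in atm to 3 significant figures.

n(NOCl)₀ = PV/RT = (2.10 × 30.8) / (0.08206 × 971.15) = 0.8116 mol
n(Cl2) = (1/2) × 0.8116 = 0.4058 mol
P(Cl2) = nRT/V = 0.4058 × 0.08206 × 971.15 / 30.8 = 1.050 atm

1.05 atm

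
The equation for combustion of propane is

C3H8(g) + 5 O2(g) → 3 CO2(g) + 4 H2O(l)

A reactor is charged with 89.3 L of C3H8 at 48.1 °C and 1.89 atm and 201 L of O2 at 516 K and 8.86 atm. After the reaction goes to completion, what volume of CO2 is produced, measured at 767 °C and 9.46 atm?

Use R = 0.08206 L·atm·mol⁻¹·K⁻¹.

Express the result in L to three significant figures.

173 L

n(C3H8) = PV/RT = (1.89 × 89.3) / (0.08206 × 321.25) = 6.402 mol
n(O2) = PV/RT = (8.86 × 201) / (0.08206 × 516) = 42.06 mol
For 6.402 mol C3H8, stoichiometry requires (5/1) × 6.402 = 32.01 mol O2; 42.06 mol is available, so C3H8 is limiting.
n(CO2) = (3/1) × 6.402 = 19.21 mol
V(CO2) = nRT/P = 19.21 × 0.08206 × 1040.15 / 9.46 = 173.3 L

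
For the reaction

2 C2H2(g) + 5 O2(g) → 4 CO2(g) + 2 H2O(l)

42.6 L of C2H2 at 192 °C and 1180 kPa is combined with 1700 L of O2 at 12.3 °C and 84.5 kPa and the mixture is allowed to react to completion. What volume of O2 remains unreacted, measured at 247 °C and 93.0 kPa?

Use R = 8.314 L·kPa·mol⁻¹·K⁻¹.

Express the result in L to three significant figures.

1300 L

n(C2H2) = PV/RT = (1180 × 42.6) / (8.314 × 465.15) = 13.00 mol
n(O2) = PV/RT = (84.5 × 1700) / (8.314 × 285.45) = 60.53 mol
For 13.00 mol C2H2, stoichiometry requires (5/2) × 13.00 = 32.50 mol O2; 60.53 mol is available, so C2H2 is limiting.
n(O2) consumed = (5/2) × 13.00 = 32.50 mol; remaining = 60.53 − 32.50 = 28.03 mol
V(O2) = nRT/P = 28.03 × 8.314 × 520.15 / 93.0 = 1303 L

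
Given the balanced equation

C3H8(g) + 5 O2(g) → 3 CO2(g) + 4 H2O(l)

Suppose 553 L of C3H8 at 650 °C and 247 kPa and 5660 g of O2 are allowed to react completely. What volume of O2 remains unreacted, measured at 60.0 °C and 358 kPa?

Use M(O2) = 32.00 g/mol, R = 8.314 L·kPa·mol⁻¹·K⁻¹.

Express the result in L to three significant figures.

n(C3H8) = PV/RT = (247 × 553) / (8.314 × 923.15) = 17.80 mol
n(O2) = 5660 / 32.00 = 176.9 mol
For 17.80 mol C3H8, stoichiometry requires (5/1) × 17.80 = 89.00 mol O2; 176.9 mol is available, so C3H8 is limiting.
n(O2) consumed = (5/1) × 17.80 = 89.00 mol; remaining = 176.9 − 89.00 = 87.90 mol
V(O2) = nRT/P = 87.90 × 8.314 × 333.15 / 358 = 680.1 L

680 L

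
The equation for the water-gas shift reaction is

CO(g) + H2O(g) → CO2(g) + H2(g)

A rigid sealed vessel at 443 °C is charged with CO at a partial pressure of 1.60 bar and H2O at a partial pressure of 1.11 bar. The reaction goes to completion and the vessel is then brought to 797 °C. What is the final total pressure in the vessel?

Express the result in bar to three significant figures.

At constant V, partial pressures at 443 °C are proportional to moles, so apply stoichiometry directly to pressures.
P(H2O) required for 1.60 bar of CO = (1/1) × 1.60 = 1.600 bar; available 1.11 bar, so H2O is limiting.
P(CO) remaining = 1.60 − (1/1) × 1.11 = 0.4900 bar
P(gaseous products) = (1+1)/1 × 1.11 = 2.220 bar
P_total at 443 °C = 0.4900 + 2.220 = 2.710 bar
Scaling to 797 °C: P = 2.710 × 1070.15/716.15 = 4.050 bar

4.05 bar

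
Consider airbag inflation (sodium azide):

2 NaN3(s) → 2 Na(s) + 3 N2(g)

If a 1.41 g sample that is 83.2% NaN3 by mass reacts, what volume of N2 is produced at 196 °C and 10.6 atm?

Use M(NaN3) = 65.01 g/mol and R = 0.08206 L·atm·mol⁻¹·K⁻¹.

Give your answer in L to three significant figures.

mass of NaN3 = 1.41 × 83.2/100 = 1.173 g
n(NaN3) = 1.173 / 65.01 = 0.01804 mol
n(N2) = (3/2) × 0.01804 = 0.02706 mol
V = nRT/P = 0.02706 × 0.08206 × 469.15 / 10.6 = 0.09828 L

0.0983 L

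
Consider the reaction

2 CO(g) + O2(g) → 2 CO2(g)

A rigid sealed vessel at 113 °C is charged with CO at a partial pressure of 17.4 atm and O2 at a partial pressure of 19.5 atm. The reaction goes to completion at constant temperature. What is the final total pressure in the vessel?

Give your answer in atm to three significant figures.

28.2 atm

With V and T fixed, P_i ∝ n_i, so the mole ratios apply directly to partial pressures at 113 °C.
P(O2) required for 17.4 atm of CO = (1/2) × 17.4 = 8.700 atm; available 19.5 atm, so CO is limiting.
P(O2) remaining = 19.5 − (1/2) × 17.4 = 10.80 atm
P(gaseous products) = (2)/2 × 17.4 = 17.40 atm
P_total at 113 °C = 10.80 + 17.40 = 28.20 atm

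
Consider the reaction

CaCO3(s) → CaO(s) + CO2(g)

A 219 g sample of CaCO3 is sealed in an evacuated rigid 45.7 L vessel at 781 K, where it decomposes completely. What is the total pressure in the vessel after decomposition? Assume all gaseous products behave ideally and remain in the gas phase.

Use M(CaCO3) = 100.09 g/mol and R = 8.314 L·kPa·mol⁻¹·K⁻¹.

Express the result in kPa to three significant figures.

311 kPa

n(CaCO3) = 219 / 100.09 = 2.188 mol
n(gas produced) = (1/1) × 2.188 = 2.188 mol
P = nRT/V = 2.188 × 8.314 × 781 / 45.7 = 310.9 kPa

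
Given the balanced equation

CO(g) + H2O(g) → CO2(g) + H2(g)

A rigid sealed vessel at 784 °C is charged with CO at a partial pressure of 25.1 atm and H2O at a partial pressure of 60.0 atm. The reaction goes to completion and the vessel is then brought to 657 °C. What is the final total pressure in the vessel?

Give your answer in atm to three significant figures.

Because the vessel is rigid and T is held at 784 °C, work the stoichiometry in partial pressures (P_i = n_iRT/V).
P(H2O) required for 25.1 atm of CO = (1/1) × 25.1 = 25.10 atm; available 60.0 atm, so CO is limiting.
P(H2O) remaining = 60.0 − (1/1) × 25.1 = 34.90 atm
P(gaseous products) = (1+1)/1 × 25.1 = 50.20 atm
P_total at 784 °C = 34.90 + 50.20 = 85.10 atm
Scaling to 657 °C: P = 85.10 × 930.15/1057.15 = 74.88 atm

74.9 atm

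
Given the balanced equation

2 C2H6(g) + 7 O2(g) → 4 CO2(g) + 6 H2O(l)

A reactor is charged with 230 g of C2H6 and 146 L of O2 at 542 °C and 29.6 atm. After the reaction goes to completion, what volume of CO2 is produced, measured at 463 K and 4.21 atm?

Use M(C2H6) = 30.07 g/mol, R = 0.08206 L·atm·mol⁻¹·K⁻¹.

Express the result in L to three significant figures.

138 L

n(C2H6) = 230 / 30.07 = 7.649 mol
n(O2) = PV/RT = (29.6 × 146) / (0.08206 × 815.15) = 64.61 mol
For 7.649 mol C2H6, stoichiometry requires (7/2) × 7.649 = 26.77 mol O2; 64.61 mol is available, so C2H6 is limiting.
n(CO2) = (4/2) × 7.649 = 15.30 mol
V(CO2) = nRT/P = 15.30 × 0.08206 × 463 / 4.21 = 138.1 L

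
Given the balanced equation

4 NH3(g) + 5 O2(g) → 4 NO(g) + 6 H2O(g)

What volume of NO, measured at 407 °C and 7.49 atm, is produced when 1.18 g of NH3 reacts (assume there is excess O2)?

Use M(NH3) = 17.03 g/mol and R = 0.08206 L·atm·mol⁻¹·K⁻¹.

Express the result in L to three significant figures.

0.516 L

n(NH3) = 1.180 / 17.03 = 0.06929 mol
n(NO) = (4/4) × 0.06929 = 0.06929 mol
V = nRT/P = 0.06929 × 0.08206 × 680.15 / 7.49 = 0.5163 L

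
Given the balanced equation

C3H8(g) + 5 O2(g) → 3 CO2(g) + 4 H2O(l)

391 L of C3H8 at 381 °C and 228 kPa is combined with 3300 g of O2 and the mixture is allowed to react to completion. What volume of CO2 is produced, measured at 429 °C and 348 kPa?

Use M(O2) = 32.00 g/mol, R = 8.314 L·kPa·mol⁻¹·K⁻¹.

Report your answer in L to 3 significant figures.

n(C3H8) = PV/RT = (228 × 391) / (8.314 × 654.15) = 16.39 mol
n(O2) = 3300 / 32.00 = 103.1 mol
For 16.39 mol C3H8, stoichiometry requires (5/1) × 16.39 = 81.95 mol O2; 103.1 mol is available, so C3H8 is limiting.
n(CO2) = (3/1) × 16.39 = 49.17 mol
V(CO2) = nRT/P = 49.17 × 8.314 × 702.15 / 348 = 824.8 L

825 L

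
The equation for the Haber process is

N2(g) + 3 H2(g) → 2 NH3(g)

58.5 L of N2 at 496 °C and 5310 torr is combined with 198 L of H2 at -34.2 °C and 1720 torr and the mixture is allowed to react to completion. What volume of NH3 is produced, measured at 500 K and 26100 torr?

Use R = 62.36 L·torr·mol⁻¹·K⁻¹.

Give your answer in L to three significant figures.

n(N2) = PV/RT = (5310 × 58.5) / (62.36 × 769.15) = 6.476 mol
n(H2) = PV/RT = (1720 × 198) / (62.36 × 238.95) = 22.85 mol
For 6.476 mol N2, stoichiometry requires (3/1) × 6.476 = 19.43 mol H2; 22.85 mol is available, so N2 is limiting.
n(NH3) = (2/1) × 6.476 = 12.95 mol
V(NH3) = nRT/P = 12.95 × 62.36 × 500 / 26100 = 15.47 L

15.5 L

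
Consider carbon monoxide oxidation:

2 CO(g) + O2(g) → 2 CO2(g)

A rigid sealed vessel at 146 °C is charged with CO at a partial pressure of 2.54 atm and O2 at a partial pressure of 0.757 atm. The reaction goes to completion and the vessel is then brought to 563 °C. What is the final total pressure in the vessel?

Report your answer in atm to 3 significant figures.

5.07 atm

Because the vessel is rigid and T is held at 146 °C, work the stoichiometry in partial pressures (P_i = n_iRT/V).
P(O2) required for 2.54 atm of CO = (1/2) × 2.54 = 1.270 atm; available 0.757 atm, so O2 is limiting.
P(CO) remaining = 2.54 − (2/1) × 0.757 = 1.026 atm
P(gaseous products) = (2)/1 × 0.757 = 1.514 atm
P_total at 146 °C = 1.026 + 1.514 = 2.540 atm
Scaling to 563 °C: P = 2.540 × 836.15/419.15 = 5.067 atm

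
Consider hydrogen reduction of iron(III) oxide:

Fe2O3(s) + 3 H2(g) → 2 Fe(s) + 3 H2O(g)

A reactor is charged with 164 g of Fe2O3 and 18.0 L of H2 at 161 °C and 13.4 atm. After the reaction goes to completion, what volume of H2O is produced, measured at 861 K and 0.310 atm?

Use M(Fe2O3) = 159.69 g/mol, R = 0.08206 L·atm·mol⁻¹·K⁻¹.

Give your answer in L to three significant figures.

n(Fe2O3) = 164 / 159.69 = 1.027 mol
n(H2) = PV/RT = (13.4 × 18.0) / (0.08206 × 434.15) = 6.770 mol
For 1.027 mol Fe2O3, stoichiometry requires (3/1) × 1.027 = 3.081 mol H2; 6.770 mol is available, so Fe2O3 is limiting.
n(H2O) = (3/1) × 1.027 = 3.081 mol
V(H2O) = nRT/P = 3.081 × 0.08206 × 861 / 0.310 = 702.2 L

702 L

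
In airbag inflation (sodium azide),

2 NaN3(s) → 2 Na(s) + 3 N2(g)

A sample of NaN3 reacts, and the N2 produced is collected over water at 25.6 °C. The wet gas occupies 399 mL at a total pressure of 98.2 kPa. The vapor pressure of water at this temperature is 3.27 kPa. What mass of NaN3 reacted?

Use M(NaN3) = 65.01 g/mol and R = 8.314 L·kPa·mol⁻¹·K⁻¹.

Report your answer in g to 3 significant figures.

0.661 g

P(N2) = 98.2 − 3.27 = 94.93 kPa
n(N2) = PV/RT = (94.93 × 0.3990) / (8.314 × 298.75) = 0.01525 mol
n(NaN3) = (2/3) × 0.01525 = 0.01017 mol
m(NaN3) = 0.01017 × 65.01 = 0.6612 g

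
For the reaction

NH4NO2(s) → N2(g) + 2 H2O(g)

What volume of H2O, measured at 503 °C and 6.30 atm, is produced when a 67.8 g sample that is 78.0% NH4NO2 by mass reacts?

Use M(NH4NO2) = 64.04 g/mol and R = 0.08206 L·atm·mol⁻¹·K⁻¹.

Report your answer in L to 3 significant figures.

16.7 L

mass of NH4NO2 = 67.8 × 78.0/100 = 52.88 g
n(NH4NO2) = 52.88 / 64.04 = 0.8257 mol
n(H2O) = (2/1) × 0.8257 = 1.651 mol
V = nRT/P = 1.651 × 0.08206 × 776.15 / 6.30 = 16.69 L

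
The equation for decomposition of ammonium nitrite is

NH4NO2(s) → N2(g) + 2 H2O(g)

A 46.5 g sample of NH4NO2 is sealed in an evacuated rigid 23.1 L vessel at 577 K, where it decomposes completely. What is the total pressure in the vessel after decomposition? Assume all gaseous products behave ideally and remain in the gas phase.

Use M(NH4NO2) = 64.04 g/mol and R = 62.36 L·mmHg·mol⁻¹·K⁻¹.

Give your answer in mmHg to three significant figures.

n(NH4NO2) = 46.5 / 64.04 = 0.7261 mol
n(gas produced) = (3/1) × 0.7261 = 2.178 mol
P = nRT/V = 2.178 × 62.36 × 577 / 23.1 = 3393 mmHg

3390 mmHg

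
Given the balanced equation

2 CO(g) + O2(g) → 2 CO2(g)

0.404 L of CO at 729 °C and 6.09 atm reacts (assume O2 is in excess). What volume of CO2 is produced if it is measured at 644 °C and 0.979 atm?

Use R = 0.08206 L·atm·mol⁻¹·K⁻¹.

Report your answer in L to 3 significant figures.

n(CO) = PV/RT = (6.09 × 0.404) / (0.08206 × 1002.15) = 0.02992 mol
n(CO2) = (2/2) × 0.02992 = 0.02992 mol
V = nRT/P = 0.02992 × 0.08206 × 917.15 / 0.979 = 2.300 L

2.30 L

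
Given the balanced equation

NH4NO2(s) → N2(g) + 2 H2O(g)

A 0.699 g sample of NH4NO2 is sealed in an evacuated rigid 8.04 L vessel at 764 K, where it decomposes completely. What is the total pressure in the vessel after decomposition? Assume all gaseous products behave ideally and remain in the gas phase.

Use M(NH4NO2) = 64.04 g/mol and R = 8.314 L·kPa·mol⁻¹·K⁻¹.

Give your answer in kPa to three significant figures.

25.9 kPa

n(NH4NO2) = 0.699 / 64.04 = 0.01092 mol
n(gas produced) = (3/1) × 0.01092 = 0.03276 mol
P = nRT/V = 0.03276 × 8.314 × 764 / 8.04 = 25.88 kPa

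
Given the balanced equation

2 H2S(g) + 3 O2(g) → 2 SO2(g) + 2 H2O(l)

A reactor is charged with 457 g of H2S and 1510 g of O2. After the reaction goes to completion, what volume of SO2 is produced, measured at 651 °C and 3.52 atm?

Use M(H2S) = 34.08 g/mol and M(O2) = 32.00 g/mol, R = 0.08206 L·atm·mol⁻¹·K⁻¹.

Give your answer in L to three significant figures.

n(H2S) = 457 / 34.08 = 13.41 mol
n(O2) = 1510 / 32.00 = 47.19 mol
For 13.41 mol H2S, stoichiometry requires (3/2) × 13.41 = 20.12 mol O2; 47.19 mol is available, so H2S is limiting.
n(SO2) = (2/2) × 13.41 = 13.41 mol
V(SO2) = nRT/P = 13.41 × 0.08206 × 924.15 / 3.52 = 288.9 L

289 L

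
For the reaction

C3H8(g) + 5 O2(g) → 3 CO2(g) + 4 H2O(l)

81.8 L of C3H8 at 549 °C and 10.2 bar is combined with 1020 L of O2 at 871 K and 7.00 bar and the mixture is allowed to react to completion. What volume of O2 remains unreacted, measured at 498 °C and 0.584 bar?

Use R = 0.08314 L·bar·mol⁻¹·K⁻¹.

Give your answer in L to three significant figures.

n(C3H8) = PV/RT = (10.2 × 81.8) / (0.08314 × 822.15) = 12.21 mol
n(O2) = PV/RT = (7.00 × 1020) / (0.08314 × 871) = 98.60 mol
For 12.21 mol C3H8, stoichiometry requires (5/1) × 12.21 = 61.05 mol O2; 98.60 mol is available, so C3H8 is limiting.
n(O2) consumed = (5/1) × 12.21 = 61.05 mol; remaining = 98.60 − 61.05 = 37.55 mol
V(O2) = nRT/P = 37.55 × 0.08314 × 771.15 / 0.584 = 4122 L

4120 L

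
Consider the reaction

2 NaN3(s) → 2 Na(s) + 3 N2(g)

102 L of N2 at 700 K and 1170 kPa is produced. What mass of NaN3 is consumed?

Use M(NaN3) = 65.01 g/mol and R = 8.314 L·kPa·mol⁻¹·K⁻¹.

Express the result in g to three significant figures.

n(N2) = PV/RT = (1170 × 102) / (8.314 × 700) = 20.51 mol
n(NaN3) = (2/3) × 20.51 = 13.67 mol
m(NaN3) = 13.67 × 65.01 = 888.7 g

889 g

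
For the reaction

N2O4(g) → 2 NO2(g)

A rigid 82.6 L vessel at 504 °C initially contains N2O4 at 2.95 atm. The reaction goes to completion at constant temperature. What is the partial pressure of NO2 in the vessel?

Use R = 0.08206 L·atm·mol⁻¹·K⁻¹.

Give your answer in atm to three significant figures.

n(N2O4)₀ = PV/RT = (2.95 × 82.6) / (0.08206 × 777.15) = 3.821 mol
n(NO2) = (2/1) × 3.821 = 7.642 mol
P(NO2) = nRT/V = 7.642 × 0.08206 × 777.15 / 82.6 = 5.900 atm

5.90 atm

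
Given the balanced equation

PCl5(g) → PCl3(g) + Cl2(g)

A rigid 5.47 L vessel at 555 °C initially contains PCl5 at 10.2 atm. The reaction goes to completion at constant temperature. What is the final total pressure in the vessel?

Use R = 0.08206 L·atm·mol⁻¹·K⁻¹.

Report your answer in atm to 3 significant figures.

Since T and V are fixed, P_final/P_initial = n_final/n_initial = 2/1.
P_final = (2/1) × 10.2 = 20.40 atm

20.4 atm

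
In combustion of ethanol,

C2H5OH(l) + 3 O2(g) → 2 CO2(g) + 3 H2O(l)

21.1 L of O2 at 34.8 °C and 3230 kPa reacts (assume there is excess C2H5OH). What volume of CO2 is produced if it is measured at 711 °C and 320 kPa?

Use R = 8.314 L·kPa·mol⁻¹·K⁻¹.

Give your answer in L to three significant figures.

454 L

n(O2) = PV/RT = (3230 × 21.1) / (8.314 × 307.95) = 26.62 mol
n(CO2) = (2/3) × 26.62 = 17.75 mol
V = nRT/P = 17.75 × 8.314 × 984.15 / 320 = 453.9 L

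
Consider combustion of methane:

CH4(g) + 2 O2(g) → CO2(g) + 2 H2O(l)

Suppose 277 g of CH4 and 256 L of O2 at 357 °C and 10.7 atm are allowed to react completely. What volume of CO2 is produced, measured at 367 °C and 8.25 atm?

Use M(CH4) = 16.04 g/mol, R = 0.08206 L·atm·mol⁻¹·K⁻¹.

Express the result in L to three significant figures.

n(CH4) = 277 / 16.04 = 17.27 mol
n(O2) = PV/RT = (10.7 × 256) / (0.08206 × 630.15) = 52.97 mol
For 17.27 mol CH4, stoichiometry requires (2/1) × 17.27 = 34.54 mol O2; 52.97 mol is available, so CH4 is limiting.
n(CO2) = (1/1) × 17.27 = 17.27 mol
V(CO2) = nRT/P = 17.27 × 0.08206 × 640.15 / 8.25 = 110.0 L

110 L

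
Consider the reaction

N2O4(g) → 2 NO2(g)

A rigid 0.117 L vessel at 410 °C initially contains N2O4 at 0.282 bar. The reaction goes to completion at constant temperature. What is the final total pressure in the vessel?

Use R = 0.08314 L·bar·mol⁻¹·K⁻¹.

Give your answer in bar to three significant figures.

Since T and V are fixed, P_final/P_initial = n_final/n_initial = 2/1.
P_final = (2/1) × 0.282 = 0.5640 bar

0.564 bar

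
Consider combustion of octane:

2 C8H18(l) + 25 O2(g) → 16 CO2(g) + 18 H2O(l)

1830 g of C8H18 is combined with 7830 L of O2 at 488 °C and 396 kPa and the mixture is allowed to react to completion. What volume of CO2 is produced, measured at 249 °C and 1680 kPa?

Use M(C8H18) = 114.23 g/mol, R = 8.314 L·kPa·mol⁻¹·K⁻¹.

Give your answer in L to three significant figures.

n(C8H18) = 1830 / 114.23 = 16.02 mol
n(O2) = PV/RT = (396 × 7830) / (8.314 × 761.15) = 490.0 mol
For 16.02 mol C8H18, stoichiometry requires (25/2) × 16.02 = 200.2 mol O2; 490.0 mol is available, so C8H18 is limiting.
n(CO2) = (16/2) × 16.02 = 128.2 mol
V(CO2) = nRT/P = 128.2 × 8.314 × 522.15 / 1680 = 331.3 L

331 L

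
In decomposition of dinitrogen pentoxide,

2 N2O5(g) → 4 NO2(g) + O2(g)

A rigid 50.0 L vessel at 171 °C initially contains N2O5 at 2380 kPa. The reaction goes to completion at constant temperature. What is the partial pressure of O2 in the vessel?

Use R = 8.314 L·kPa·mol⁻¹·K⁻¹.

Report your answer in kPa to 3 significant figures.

1190 kPa

n(N2O5)₀ = PV/RT = (2380 × 50.0) / (8.314 × 444.15) = 32.23 mol
n(O2) = (1/2) × 32.23 = 16.11 mol
P(O2) = nRT/V = 16.11 × 8.314 × 444.15 / 50.0 = 1190 kPa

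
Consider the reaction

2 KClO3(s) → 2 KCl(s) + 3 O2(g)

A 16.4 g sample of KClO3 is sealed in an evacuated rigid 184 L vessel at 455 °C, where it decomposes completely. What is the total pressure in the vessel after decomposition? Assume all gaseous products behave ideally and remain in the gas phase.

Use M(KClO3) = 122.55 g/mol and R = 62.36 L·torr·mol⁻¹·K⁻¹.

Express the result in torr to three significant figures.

n(KClO3) = 16.4 / 122.55 = 0.1338 mol
n(gas produced) = (3/2) × 0.1338 = 0.2007 mol
P = nRT/V = 0.2007 × 62.36 × 728.15 / 184 = 49.53 torr

49.5 torr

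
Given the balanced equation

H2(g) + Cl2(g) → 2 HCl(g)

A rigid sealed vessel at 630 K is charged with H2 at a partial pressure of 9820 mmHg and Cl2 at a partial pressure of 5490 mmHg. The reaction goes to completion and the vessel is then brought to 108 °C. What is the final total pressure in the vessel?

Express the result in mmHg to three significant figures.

9260 mmHg

Because the vessel is rigid and T is held at 630 K, work the stoichiometry in partial pressures (P_i = n_iRT/V).
P(Cl2) required for 9820 mmHg of H2 = (1/1) × 9820 = 9820 mmHg; available 5490 mmHg, so Cl2 is limiting.
P(H2) remaining = 9820 − (1/1) × 5490 = 4330 mmHg
P(gaseous products) = (2)/1 × 5490 = 10980 mmHg
P_total at 630 K = 4330 + 10980 = 15310 mmHg
Scaling to 108 °C: P = 15310 × 381.15/630 = 9263 mmHg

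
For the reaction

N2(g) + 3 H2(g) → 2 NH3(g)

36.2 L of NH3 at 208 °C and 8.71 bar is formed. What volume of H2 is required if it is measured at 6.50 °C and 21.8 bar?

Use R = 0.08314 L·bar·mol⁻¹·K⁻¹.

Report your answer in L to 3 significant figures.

n(NH3) = PV/RT = (8.71 × 36.2) / (0.08314 × 481.15) = 7.882 mol
n(H2) = (3/2) × 7.882 = 11.82 mol
V = nRT/P = 11.82 × 0.08314 × 279.65 / 21.8 = 12.61 L

12.6 L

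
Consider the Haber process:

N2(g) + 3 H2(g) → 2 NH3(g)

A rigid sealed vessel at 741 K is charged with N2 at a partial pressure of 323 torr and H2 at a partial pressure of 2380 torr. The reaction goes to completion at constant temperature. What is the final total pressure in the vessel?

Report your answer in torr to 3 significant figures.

At constant V, partial pressures at 741 K are proportional to moles, so apply stoichiometry directly to pressures.
P(H2) required for 323 torr of N2 = (3/1) × 323 = 969.0 torr; available 2380 torr, so N2 is limiting.
P(H2) remaining = 2380 − (3/1) × 323 = 1411 torr
P(gaseous products) = (2)/1 × 323 = 646.0 torr
P_total at 741 K = 1411 + 646.0 = 2057 torr

2060 torr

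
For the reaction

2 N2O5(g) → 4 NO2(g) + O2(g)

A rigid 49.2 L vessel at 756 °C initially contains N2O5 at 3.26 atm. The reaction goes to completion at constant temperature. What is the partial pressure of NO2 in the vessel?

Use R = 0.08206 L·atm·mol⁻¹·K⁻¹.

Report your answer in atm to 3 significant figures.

n(N2O5)₀ = PV/RT = (3.26 × 49.2) / (0.08206 × 1029.15) = 1.899 mol
n(NO2) = (4/2) × 1.899 = 3.798 mol
P(NO2) = nRT/V = 3.798 × 0.08206 × 1029.15 / 49.2 = 6.519 atm

6.52 atm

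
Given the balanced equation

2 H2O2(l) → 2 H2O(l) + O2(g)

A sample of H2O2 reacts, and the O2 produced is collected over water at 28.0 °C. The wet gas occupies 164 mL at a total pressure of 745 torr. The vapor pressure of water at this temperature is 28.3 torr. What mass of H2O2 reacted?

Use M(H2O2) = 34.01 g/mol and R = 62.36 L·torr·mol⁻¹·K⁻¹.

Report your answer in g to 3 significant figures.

P(O2) = 745 − 28.3 = 716.7 torr
n(O2) = PV/RT = (716.7 × 0.1640) / (62.36 × 301.15) = 0.006259 mol
n(H2O2) = (2/1) × 0.006259 = 0.01252 mol
m(H2O2) = 0.01252 × 34.01 = 0.4258 g

0.426 g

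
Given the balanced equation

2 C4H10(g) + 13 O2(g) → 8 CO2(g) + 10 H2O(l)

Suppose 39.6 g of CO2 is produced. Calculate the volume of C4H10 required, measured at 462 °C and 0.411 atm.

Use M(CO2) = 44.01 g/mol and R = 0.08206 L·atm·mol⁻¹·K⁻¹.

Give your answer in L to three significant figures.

n(CO2) = 39.60 / 44.01 = 0.8998 mol
n(C4H10) = (2/8) × 0.8998 = 0.2250 mol
V = nRT/P = 0.2250 × 0.08206 × 735.15 / 0.411 = 33.03 L

33.0 L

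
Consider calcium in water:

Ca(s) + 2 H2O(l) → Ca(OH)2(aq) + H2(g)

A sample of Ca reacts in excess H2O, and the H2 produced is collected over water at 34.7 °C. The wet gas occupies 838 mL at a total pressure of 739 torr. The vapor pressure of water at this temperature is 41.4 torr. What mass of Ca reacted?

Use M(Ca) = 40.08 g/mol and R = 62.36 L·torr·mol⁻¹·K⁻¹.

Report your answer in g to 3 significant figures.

1.22 g

P(H2) = 739 − 41.4 = 697.6 torr
n(H2) = PV/RT = (697.6 × 0.8380) / (62.36 × 307.85) = 0.03045 mol
n(Ca) = (1/1) × 0.03045 = 0.03045 mol
m(Ca) = 0.03045 × 40.08 = 1.220 g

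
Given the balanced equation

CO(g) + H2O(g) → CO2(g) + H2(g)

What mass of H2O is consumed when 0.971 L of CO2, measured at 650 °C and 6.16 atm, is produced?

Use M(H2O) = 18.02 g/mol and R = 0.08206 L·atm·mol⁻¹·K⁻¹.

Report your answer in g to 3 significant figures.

1.42 g

n(CO2) = PV/RT = (6.16 × 0.971) / (0.08206 × 923.15) = 0.07896 mol
n(H2O) = (1/1) × 0.07896 = 0.07896 mol
m(H2O) = 0.07896 × 18.02 = 1.423 g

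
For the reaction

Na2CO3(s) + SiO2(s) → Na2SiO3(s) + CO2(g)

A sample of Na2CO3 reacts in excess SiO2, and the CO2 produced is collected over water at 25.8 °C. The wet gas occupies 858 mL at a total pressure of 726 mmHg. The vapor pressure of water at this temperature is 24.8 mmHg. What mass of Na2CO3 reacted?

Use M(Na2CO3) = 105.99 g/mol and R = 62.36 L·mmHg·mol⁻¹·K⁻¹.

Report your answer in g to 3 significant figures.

P(CO2) = 726 − 24.8 = 701.2 mmHg
n(CO2) = PV/RT = (701.2 × 0.8580) / (62.36 × 298.95) = 0.03227 mol
n(Na2CO3) = (1/1) × 0.03227 = 0.03227 mol
m(Na2CO3) = 0.03227 × 105.99 = 3.420 g

3.42 g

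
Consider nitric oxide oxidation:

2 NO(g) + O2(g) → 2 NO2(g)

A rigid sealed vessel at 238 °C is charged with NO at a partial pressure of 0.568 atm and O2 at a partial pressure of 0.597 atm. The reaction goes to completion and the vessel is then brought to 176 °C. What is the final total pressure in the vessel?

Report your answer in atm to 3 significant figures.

Because the vessel is rigid and T is held at 238 °C, work the stoichiometry in partial pressures (P_i = n_iRT/V).
P(O2) required for 0.568 atm of NO = (1/2) × 0.568 = 0.2840 atm; available 0.597 atm, so NO is limiting.
P(O2) remaining = 0.597 − (1/2) × 0.568 = 0.3130 atm
P(gaseous products) = (2)/2 × 0.568 = 0.5680 atm
P_total at 238 °C = 0.3130 + 0.5680 = 0.8810 atm
Scaling to 176 °C: P = 0.8810 × 449.15/511.15 = 0.7741 atm

0.774 atm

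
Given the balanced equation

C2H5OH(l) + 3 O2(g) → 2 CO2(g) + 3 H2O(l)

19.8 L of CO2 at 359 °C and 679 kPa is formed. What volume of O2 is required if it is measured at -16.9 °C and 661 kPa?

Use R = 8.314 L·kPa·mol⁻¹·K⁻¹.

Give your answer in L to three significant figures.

n(CO2) = PV/RT = (679 × 19.8) / (8.314 × 632.15) = 2.558 mol
n(O2) = (3/2) × 2.558 = 3.837 mol
V = nRT/P = 3.837 × 8.314 × 256.25 / 661 = 12.37 L

12.4 L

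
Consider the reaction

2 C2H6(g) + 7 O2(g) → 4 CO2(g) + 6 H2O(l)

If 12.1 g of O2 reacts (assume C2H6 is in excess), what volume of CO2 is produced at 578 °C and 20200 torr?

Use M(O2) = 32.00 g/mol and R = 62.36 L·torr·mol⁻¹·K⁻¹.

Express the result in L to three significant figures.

n(O2) = 12.10 / 32.00 = 0.3781 mol
n(CO2) = (4/7) × 0.3781 = 0.2161 mol
V = nRT/P = 0.2161 × 62.36 × 851.15 / 20200 = 0.5678 L

0.568 L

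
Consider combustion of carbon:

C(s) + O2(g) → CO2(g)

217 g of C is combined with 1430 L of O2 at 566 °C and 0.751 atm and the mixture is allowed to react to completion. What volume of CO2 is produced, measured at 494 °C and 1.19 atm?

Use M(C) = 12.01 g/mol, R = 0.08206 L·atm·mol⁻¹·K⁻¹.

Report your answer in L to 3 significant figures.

825 L

n(C) = 217 / 12.01 = 18.07 mol
n(O2) = PV/RT = (0.751 × 1430) / (0.08206 × 839.15) = 15.60 mol
For 18.07 mol C, stoichiometry requires (1/1) × 18.07 = 18.07 mol O2; 15.60 mol is available, so O2 is limiting.
n(CO2) = (1/1) × 15.60 = 15.60 mol
V(CO2) = nRT/P = 15.60 × 0.08206 × 767.15 / 1.19 = 825.3 L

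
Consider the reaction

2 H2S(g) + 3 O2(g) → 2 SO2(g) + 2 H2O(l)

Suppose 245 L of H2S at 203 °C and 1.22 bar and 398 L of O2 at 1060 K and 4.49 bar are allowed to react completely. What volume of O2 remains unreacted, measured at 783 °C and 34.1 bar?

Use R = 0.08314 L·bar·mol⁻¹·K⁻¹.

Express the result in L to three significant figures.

n(H2S) = PV/RT = (1.22 × 245) / (0.08314 × 476.15) = 7.550 mol
n(O2) = PV/RT = (4.49 × 398) / (0.08314 × 1060) = 20.28 mol
For 7.550 mol H2S, stoichiometry requires (3/2) × 7.550 = 11.32 mol O2; 20.28 mol is available, so H2S is limiting.
n(O2) consumed = (3/2) × 7.550 = 11.32 mol; remaining = 20.28 − 11.32 = 8.960 mol
V(O2) = nRT/P = 8.960 × 0.08314 × 1056.15 / 34.1 = 23.07 L

23.1 L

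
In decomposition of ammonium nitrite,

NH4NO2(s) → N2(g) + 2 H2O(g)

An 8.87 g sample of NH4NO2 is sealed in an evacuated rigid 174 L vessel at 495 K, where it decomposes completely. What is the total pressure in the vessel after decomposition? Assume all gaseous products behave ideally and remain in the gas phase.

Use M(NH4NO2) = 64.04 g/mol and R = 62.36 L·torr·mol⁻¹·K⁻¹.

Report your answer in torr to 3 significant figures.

73.7 torr

n(NH4NO2) = 8.87 / 64.04 = 0.1385 mol
n(gas produced) = (3/1) × 0.1385 = 0.4155 mol
P = nRT/V = 0.4155 × 62.36 × 495 / 174 = 73.71 torr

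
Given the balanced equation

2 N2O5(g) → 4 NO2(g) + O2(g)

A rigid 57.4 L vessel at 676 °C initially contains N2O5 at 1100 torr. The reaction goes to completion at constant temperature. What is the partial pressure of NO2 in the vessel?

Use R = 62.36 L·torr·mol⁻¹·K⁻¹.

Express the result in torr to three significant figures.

n(N2O5)₀ = PV/RT = (1100 × 57.4) / (62.36 × 949.15) = 1.067 mol
n(NO2) = (4/2) × 1.067 = 2.134 mol
P(NO2) = nRT/V = 2.134 × 62.36 × 949.15 / 57.4 = 2201 torr

2200 torr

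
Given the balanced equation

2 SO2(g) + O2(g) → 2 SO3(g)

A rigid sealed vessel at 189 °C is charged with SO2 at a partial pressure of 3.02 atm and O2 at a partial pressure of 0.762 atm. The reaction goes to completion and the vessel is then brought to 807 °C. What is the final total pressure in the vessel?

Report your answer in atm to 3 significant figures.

7.06 atm

Because the vessel is rigid and T is held at 189 °C, work the stoichiometry in partial pressures (P_i = n_iRT/V).
P(O2) required for 3.02 atm of SO2 = (1/2) × 3.02 = 1.510 atm; available 0.762 atm, so O2 is limiting.
P(SO2) remaining = 3.02 − (2/1) × 0.762 = 1.496 atm
P(gaseous products) = (2)/1 × 0.762 = 1.524 atm
P_total at 189 °C = 1.496 + 1.524 = 3.020 atm
Scaling to 807 °C: P = 3.020 × 1080.15/462.15 = 7.058 atm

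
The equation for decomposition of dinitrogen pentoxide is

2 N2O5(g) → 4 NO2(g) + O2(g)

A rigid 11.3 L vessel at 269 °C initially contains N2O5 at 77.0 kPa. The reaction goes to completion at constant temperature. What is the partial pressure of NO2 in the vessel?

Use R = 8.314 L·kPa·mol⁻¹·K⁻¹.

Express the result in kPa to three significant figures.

n(N2O5)₀ = PV/RT = (77.0 × 11.3) / (8.314 × 542.15) = 0.1930 mol
n(NO2) = (4/2) × 0.1930 = 0.3860 mol
P(NO2) = nRT/V = 0.3860 × 8.314 × 542.15 / 11.3 = 154.0 kPa

154 kPa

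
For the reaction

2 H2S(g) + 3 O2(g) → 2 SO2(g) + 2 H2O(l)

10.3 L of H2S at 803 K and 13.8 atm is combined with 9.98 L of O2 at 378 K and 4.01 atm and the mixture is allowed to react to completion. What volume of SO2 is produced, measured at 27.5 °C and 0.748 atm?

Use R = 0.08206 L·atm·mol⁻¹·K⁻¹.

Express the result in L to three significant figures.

n(H2S) = PV/RT = (13.8 × 10.3) / (0.08206 × 803) = 2.157 mol
n(O2) = PV/RT = (4.01 × 9.98) / (0.08206 × 378) = 1.290 mol
For 2.157 mol H2S, stoichiometry requires (3/2) × 2.157 = 3.236 mol O2; 1.290 mol is available, so O2 is limiting.
n(SO2) = (2/3) × 1.290 = 0.8600 mol
V(SO2) = nRT/P = 0.8600 × 0.08206 × 300.65 / 0.748 = 28.37 L

28.4 L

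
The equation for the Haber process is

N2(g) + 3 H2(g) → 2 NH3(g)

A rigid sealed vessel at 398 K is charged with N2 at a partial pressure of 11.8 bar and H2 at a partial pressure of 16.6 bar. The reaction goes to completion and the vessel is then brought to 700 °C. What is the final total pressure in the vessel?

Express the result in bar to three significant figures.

42.4 bar

At constant V, partial pressures at 398 K are proportional to moles, so apply stoichiometry directly to pressures.
P(H2) required for 11.8 bar of N2 = (3/1) × 11.8 = 35.40 bar; available 16.6 bar, so H2 is limiting.
P(N2) remaining = 11.8 − (1/3) × 16.6 = 6.267 bar
P(gaseous products) = (2)/3 × 16.6 = 11.07 bar
P_total at 398 K = 6.267 + 11.07 = 17.34 bar
Scaling to 700 °C: P = 17.34 × 973.15/398 = 42.40 bar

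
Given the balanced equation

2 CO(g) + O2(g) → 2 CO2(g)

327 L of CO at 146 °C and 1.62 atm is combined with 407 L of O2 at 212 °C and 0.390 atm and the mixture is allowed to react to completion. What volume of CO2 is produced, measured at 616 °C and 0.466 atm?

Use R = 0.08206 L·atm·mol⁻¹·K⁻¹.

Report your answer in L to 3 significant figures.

1250 L

n(CO) = PV/RT = (1.62 × 327) / (0.08206 × 419.15) = 15.40 mol
n(O2) = PV/RT = (0.390 × 407) / (0.08206 × 485.15) = 3.987 mol
For 15.40 mol CO, stoichiometry requires (1/2) × 15.40 = 7.700 mol O2; 3.987 mol is available, so O2 is limiting.
n(CO2) = (2/1) × 3.987 = 7.974 mol
V(CO2) = nRT/P = 7.974 × 0.08206 × 889.15 / 0.466 = 1249 L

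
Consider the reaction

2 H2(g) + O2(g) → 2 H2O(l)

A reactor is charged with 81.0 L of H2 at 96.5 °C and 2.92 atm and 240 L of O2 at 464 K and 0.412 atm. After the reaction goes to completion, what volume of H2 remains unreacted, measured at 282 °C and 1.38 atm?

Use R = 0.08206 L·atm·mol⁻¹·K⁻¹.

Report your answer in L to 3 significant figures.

n(H2) = PV/RT = (2.92 × 81.0) / (0.08206 × 369.65) = 7.797 mol
n(O2) = PV/RT = (0.412 × 240) / (0.08206 × 464) = 2.597 mol
For 7.797 mol H2, stoichiometry requires (1/2) × 7.797 = 3.898 mol O2; 2.597 mol is available, so O2 is limiting.
n(H2) consumed = (2/1) × 2.597 = 5.194 mol; remaining = 7.797 − 5.194 = 2.603 mol
V(H2) = nRT/P = 2.603 × 0.08206 × 555.15 / 1.38 = 85.93 L

85.9 L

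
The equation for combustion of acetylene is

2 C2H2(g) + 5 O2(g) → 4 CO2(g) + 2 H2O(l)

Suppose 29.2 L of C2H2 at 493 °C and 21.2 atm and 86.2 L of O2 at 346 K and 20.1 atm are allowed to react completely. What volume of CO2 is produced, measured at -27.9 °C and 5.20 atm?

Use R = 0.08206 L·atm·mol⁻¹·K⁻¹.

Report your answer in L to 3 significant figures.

76.2 L

n(C2H2) = PV/RT = (21.2 × 29.2) / (0.08206 × 766.15) = 9.846 mol
n(O2) = PV/RT = (20.1 × 86.2) / (0.08206 × 346) = 61.02 mol
For 9.846 mol C2H2, stoichiometry requires (5/2) × 9.846 = 24.62 mol O2; 61.02 mol is available, so C2H2 is limiting.
n(CO2) = (4/2) × 9.846 = 19.69 mol
V(CO2) = nRT/P = 19.69 × 0.08206 × 245.25 / 5.20 = 76.20 L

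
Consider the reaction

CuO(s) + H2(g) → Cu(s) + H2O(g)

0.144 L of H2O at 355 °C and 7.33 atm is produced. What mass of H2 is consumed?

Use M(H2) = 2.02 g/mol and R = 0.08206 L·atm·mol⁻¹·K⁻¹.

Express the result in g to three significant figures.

n(H2O) = PV/RT = (7.33 × 0.144) / (0.08206 × 628.15) = 0.02048 mol
n(H2) = (1/1) × 0.02048 = 0.02048 mol
m(H2) = 0.02048 × 2.02 = 0.04137 g

0.0414 g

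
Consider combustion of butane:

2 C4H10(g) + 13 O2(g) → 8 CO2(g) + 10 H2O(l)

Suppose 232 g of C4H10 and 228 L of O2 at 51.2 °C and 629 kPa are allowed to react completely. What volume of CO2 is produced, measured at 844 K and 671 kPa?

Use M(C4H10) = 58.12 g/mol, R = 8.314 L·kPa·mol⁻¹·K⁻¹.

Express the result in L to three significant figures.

n(C4H10) = 232 / 58.12 = 3.992 mol
n(O2) = PV/RT = (629 × 228) / (8.314 × 324.35) = 53.18 mol
For 3.992 mol C4H10, stoichiometry requires (13/2) × 3.992 = 25.95 mol O2; 53.18 mol is available, so C4H10 is limiting.
n(CO2) = (8/2) × 3.992 = 15.97 mol
V(CO2) = nRT/P = 15.97 × 8.314 × 844 / 671 = 167.0 L

167 L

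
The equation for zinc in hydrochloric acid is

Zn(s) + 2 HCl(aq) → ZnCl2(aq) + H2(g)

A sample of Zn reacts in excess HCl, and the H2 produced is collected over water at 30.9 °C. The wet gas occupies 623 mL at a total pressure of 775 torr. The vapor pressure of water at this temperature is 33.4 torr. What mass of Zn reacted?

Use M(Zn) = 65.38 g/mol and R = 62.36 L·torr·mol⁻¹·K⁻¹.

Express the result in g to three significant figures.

P(H2) = 775 − 33.4 = 741.6 torr
n(H2) = PV/RT = (741.6 × 0.6230) / (62.36 × 304.05) = 0.02437 mol
n(Zn) = (1/1) × 0.02437 = 0.02437 mol
m(Zn) = 0.02437 × 65.38 = 1.593 g

1.59 g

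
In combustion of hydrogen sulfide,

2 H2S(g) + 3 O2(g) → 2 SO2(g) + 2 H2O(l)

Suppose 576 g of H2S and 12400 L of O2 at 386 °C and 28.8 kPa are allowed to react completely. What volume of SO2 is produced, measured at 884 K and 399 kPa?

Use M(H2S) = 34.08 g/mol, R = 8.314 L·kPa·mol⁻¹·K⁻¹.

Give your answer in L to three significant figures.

n(H2S) = 576 / 34.08 = 16.90 mol
n(O2) = PV/RT = (28.8 × 12400) / (8.314 × 659.15) = 65.17 mol
For 16.90 mol H2S, stoichiometry requires (3/2) × 16.90 = 25.35 mol O2; 65.17 mol is available, so H2S is limiting.
n(SO2) = (2/2) × 16.90 = 16.90 mol
V(SO2) = nRT/P = 16.90 × 8.314 × 884 / 399 = 311.3 L

311 L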